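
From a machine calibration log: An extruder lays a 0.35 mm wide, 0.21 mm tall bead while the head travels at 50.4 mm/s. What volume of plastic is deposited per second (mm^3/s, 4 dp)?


Rate = 0.35 * 0.21 * 50.4 = 3.7044 mm^3/s


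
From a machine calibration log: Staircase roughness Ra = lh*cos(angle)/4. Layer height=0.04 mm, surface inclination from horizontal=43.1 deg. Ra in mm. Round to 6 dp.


Ra = 0.04 * cos(43.1) / 4 = 0.007302 mm


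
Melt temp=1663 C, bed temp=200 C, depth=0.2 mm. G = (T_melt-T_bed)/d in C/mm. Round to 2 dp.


G = (1663-200)/0.2 = 7315.0 C/mm


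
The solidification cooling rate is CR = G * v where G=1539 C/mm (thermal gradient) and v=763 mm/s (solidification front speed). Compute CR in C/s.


CR = 1539 * 763 = 1174257 C/s


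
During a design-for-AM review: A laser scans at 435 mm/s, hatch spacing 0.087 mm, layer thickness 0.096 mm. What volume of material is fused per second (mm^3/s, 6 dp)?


Rate = 435 * 0.087 * 0.096 = 3.63312 mm^3/s


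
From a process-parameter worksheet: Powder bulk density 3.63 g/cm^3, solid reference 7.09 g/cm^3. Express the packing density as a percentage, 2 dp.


Packing = (3.63/7.09)*100 = 51.2 %


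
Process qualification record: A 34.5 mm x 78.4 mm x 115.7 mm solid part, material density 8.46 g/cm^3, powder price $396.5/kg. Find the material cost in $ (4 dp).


V = 34.5 * 78.4 * 115.7 = 312945.36 mm^3 = 312.94536 cm^3
Mass = 312.94536 * 8.46 / 1000 = 2.64751775 kg
Cost = 2.64751775 * 396.5 = 1049.7408 $


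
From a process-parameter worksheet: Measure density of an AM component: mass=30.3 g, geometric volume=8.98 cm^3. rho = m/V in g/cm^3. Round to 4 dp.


rho = 30.3 / 8.98 = 3.3742 g/cm^3


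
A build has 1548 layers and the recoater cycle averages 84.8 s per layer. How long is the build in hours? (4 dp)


t = 1548 * 84.8 / 3600 = 36.464 hrs


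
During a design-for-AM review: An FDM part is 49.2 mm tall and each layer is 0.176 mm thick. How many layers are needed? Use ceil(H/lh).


Layers = ceil(49.2/0.176) = 280


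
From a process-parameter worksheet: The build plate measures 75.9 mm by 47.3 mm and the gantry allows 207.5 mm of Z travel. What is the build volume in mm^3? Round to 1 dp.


V = 75.9 * 47.3 * 207.5 = 744939.5 mm^3


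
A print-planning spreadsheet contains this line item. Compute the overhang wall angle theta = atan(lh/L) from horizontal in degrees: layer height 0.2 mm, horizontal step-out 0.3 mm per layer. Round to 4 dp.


angle = atan(0.2/0.3) = 33.6901 degrees


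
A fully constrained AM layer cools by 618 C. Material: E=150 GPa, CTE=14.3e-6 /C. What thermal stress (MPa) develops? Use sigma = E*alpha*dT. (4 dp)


sigma = 150*1000 * 14.3e-6 * 618 = 1325.61 MPa


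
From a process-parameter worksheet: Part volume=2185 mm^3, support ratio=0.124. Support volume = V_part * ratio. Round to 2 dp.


V_support = 2185 * 0.124 = 270.94 mm^3


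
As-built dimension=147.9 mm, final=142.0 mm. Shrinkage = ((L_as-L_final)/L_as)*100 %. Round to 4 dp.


Shrinkage = ((147.9-142.0)/147.9)*100 = 3.9892 %


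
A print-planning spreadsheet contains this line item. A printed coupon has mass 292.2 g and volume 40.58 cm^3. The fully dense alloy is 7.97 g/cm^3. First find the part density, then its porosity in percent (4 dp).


rho_part = 292.2 / 40.58 = 7.20059142 g/cm^3
Porosity = (1 - 7.20059142/7.97)*100 = 9.6538 %


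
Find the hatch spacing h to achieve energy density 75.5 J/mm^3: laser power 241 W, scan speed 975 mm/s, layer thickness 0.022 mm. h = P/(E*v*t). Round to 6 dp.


h = 241 / (75.5*975*0.022) = 0.148814 mm


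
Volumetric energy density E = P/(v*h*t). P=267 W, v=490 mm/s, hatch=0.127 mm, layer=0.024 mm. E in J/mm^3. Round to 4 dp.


E = 267 / (490*0.127*0.024) = 178.7723 J/mm^3


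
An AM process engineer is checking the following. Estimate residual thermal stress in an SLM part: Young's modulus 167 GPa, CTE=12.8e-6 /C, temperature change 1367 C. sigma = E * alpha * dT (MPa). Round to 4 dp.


sigma = 167*1000 * 12.8e-6 * 1367 = 2922.0992 MPa


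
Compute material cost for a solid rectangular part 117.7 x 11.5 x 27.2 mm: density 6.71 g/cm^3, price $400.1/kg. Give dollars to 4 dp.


V = 117.7 * 11.5 * 27.2 = 36816.56 mm^3 = 36.81656 cm^3
Mass = 36.81656 * 6.71 / 1000 = 0.24703912 kg
Cost = 0.24703912 * 400.1 = 98.8404 $


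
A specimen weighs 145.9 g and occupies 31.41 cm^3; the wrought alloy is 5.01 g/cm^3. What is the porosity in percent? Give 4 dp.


rho_part = 145.9 / 31.41 = 4.64501751 g/cm^3
Porosity = (1 - 4.64501751/5.01)*100 = 7.2851 %


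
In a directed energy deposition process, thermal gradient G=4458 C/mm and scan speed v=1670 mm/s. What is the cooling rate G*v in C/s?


CR = 4458 * 1670 = 7444860 C/s


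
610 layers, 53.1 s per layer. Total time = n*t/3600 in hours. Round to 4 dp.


t = 610 * 53.1 / 3600 = 8.9975 hrs


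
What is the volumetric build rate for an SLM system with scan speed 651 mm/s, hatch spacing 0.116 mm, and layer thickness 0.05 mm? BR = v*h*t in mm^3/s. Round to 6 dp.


Rate = 651 * 0.116 * 0.05 = 3.7758 mm^3/s


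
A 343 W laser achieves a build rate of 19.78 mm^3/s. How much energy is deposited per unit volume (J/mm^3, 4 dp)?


SE = 343 / 19.78 = 17.3407 J/mm^3


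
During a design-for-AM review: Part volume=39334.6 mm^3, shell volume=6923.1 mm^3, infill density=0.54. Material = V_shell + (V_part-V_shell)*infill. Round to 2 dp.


V_infill = (39334.6 - 6923.1) * 0.54 = 17502.21
V_total = 6923.1 + 17502.21 = 24425.31 mm^3


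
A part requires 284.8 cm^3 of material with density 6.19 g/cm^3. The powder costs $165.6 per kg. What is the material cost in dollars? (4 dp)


Mass = 284.8*6.19/1000 = 1.762912 kg
Cost = 1.762912 * 165.6 = 291.9382 $


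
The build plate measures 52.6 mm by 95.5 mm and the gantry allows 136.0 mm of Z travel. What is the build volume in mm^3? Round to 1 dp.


V = 52.6 * 95.5 * 136.0 = 683168.8 mm^3


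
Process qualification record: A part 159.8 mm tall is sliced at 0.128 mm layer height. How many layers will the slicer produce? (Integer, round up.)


Layers = ceil(159.8/0.128) = 1249


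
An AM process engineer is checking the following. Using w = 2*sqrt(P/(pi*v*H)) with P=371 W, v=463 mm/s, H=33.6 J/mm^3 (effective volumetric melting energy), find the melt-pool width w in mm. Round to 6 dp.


w = 2*sqrt(371/(pi*463*33.6)) = 0.174254 mm


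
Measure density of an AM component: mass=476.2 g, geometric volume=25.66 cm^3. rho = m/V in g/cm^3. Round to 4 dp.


rho = 476.2 / 25.66 = 18.5581 g/cm^3


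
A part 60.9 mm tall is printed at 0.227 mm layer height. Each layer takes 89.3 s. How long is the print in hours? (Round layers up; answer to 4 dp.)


Layers = ceil(60.9/0.227) = 269
t = 269 * 89.3 / 3600 = 6.6727 hrs


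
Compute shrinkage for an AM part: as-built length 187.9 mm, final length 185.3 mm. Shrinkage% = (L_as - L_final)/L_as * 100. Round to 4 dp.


Shrinkage = ((187.9-185.3)/187.9)*100 = 1.3837 %


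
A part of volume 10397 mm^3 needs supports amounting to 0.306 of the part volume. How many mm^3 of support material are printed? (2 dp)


V_support = 10397 * 0.306 = 3181.48 mm^3


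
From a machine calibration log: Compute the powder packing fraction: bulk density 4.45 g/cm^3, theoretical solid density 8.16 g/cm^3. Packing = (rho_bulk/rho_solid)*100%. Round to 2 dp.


Packing = (4.45/8.16)*100 = 54.53 %


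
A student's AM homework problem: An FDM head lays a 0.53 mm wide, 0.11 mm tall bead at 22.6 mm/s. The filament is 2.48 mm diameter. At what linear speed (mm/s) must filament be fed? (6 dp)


Q = 0.53 * 0.11 * 22.6 = 1.31758 mm^3/s
A_fil = pi*(2.48/2)^2 = 4.83051286 mm^2
v_feed = 1.31758 / 4.83051286 = 0.272762 mm/s


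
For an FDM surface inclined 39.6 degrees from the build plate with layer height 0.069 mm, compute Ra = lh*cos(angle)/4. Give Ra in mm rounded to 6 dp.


Ra = 0.069 * cos(39.6) / 4 = 0.013291 mm


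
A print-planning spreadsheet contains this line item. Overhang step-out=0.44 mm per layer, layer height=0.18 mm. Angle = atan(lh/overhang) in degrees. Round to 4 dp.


angle = atan(0.18/0.44) = 22.249 degrees


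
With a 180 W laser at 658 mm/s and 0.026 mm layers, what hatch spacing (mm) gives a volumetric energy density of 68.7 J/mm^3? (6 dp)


h = 180 / (68.7*658*0.026) = 0.15315 mm


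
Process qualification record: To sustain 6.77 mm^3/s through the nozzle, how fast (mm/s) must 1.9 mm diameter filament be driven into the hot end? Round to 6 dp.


A = pi*(1.9/2)^2 = 2.835287
v = 6.77 / 2.835287 = 2.387765 mm/s


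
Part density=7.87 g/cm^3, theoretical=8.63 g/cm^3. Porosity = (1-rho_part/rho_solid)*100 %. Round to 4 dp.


Porosity = (1-7.87/8.63)*100 = 8.8065 %


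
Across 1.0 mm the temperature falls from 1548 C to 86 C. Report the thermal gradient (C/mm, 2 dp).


G = (1548-86)/1.0 = 1462.0 C/mm


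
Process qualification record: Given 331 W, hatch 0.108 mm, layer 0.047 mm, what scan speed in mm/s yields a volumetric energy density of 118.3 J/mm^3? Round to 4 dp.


v = 331 / (118.3*0.108*0.047) = 551.2158 mm/s


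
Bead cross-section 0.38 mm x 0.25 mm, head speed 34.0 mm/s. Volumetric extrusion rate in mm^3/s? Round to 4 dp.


Rate = 0.38 * 0.25 * 34.0 = 3.23 mm^3/s


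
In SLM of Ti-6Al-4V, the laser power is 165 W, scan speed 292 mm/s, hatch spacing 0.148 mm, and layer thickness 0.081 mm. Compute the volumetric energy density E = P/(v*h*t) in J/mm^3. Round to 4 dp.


E = 165 / (292*0.148*0.081) = 47.1362 J/mm^3


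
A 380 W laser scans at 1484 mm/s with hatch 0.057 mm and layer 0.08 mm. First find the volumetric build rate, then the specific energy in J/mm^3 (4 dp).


Build rate = 1484 * 0.057 * 0.08 = 6.76704 mm^3/s
SE = 380 / 6.76704 = 56.1545 J/mm^3


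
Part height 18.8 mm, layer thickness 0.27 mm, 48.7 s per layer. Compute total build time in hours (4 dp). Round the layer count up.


Layers = ceil(18.8/0.27) = 70
t = 70 * 48.7 / 3600 = 0.9469 hrs


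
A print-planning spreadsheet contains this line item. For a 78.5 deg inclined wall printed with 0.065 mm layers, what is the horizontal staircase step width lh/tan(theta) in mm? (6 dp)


step = 0.065 / tan(78.5) = 0.013224 mm


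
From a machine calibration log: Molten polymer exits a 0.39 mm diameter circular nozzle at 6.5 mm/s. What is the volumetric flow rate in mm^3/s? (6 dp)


A = pi*(0.39/2)^2 = 0.11945906 mm^2
Q = 0.11945906 * 6.5 = 0.776484 mm^3/s


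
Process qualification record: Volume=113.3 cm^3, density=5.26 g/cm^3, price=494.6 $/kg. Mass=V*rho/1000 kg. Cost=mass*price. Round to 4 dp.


Mass = 113.3*5.26/1000 = 0.595958 kg
Cost = 0.595958 * 494.6 = 294.7608 $


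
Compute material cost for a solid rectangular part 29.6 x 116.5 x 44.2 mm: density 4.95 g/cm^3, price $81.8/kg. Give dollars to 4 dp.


V = 29.6 * 116.5 * 44.2 = 152419.28 mm^3 = 152.41928 cm^3
Mass = 152.41928 * 4.95 / 1000 = 0.75447544 kg
Cost = 0.75447544 * 81.8 = 61.7161 $


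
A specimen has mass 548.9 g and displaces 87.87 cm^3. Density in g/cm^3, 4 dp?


rho = 548.9 / 87.87 = 6.2467 g/cm^3


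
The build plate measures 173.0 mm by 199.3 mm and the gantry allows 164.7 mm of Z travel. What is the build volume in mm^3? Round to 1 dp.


V = 173.0 * 199.3 * 164.7 = 5678674.8 mm^3


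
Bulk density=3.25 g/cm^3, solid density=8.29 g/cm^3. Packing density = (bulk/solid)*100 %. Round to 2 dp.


Packing = (3.25/8.29)*100 = 39.2 %


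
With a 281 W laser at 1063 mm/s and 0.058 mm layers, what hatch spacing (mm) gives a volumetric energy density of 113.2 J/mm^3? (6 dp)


h = 281 / (113.2*1063*0.058) = 0.040262 mm


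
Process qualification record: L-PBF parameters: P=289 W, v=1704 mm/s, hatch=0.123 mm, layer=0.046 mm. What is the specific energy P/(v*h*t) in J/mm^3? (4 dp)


Build rate = 1704 * 0.123 * 0.046 = 9.641232 mm^3/s
SE = 289 / 9.641232 = 29.9754 J/mm^3


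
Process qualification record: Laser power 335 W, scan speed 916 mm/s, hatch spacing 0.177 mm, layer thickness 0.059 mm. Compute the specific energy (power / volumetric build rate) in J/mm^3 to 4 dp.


Build rate = 916 * 0.177 * 0.059 = 9.565788 mm^3/s
SE = 335 / 9.565788 = 35.0206 J/mm^3


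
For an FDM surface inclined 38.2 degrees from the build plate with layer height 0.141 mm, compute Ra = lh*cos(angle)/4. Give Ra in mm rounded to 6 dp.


Ra = 0.141 * cos(38.2) / 4 = 0.027701 mm


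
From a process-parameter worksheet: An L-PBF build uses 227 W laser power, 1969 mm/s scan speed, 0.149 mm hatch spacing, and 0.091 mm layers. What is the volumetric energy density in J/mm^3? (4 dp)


E = 227 / (1969*0.149*0.091) = 8.5026 J/mm^3


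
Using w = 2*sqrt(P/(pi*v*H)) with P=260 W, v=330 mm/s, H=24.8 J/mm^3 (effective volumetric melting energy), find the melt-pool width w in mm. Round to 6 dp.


w = 2*sqrt(260/(pi*330*24.8)) = 0.201122 mm


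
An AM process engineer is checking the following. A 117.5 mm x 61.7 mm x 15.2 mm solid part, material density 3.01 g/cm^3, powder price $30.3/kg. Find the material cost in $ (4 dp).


V = 117.5 * 61.7 * 15.2 = 110196.2 mm^3 = 110.1962 cm^3
Mass = 110.1962 * 3.01 / 1000 = 0.33169056 kg
Cost = 0.33169056 * 30.3 = 10.0502 $


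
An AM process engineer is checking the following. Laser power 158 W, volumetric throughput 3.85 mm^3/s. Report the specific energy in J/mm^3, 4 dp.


SE = 158 / 3.85 = 41.039 J/mm^3


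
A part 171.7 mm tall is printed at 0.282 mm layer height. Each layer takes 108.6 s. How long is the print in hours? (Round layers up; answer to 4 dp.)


Layers = ceil(171.7/0.282) = 609
t = 609 * 108.6 / 3600 = 18.3715 hrs


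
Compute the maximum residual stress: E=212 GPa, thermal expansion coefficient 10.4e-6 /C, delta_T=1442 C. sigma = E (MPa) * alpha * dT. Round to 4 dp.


sigma = 212*1000 * 10.4e-6 * 1442 = 3179.3216 MPa


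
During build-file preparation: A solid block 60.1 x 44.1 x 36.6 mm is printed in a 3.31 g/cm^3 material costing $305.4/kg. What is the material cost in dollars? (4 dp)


V = 60.1 * 44.1 * 36.6 = 97005.006 mm^3 = 97.005006 cm^3
Mass = 97.005006 * 3.31 / 1000 = 0.32108657 kg
Cost = 0.32108657 * 305.4 = 98.0598 $


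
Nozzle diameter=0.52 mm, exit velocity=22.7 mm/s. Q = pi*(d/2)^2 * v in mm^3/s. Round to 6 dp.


A = pi*(0.52/2)^2 = 0.21237166 mm^2
Q = 0.21237166 * 22.7 = 4.820837 mm^3/s


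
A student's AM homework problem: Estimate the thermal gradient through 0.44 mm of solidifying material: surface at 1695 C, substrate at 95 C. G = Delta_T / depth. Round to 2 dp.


G = (1695-95)/0.44 = 3636.36 C/mm


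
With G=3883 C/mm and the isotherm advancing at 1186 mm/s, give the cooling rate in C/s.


CR = 3883 * 1186 = 4605238 C/s


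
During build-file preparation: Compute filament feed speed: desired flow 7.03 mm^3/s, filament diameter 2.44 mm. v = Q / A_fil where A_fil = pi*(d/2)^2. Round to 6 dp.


A = pi*(2.44/2)^2 = 4.675947
v = 7.03 / 4.675947 = 1.503439 mm/s


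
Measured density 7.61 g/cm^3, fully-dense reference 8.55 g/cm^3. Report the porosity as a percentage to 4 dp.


Porosity = (1-7.61/8.55)*100 = 10.9942 %


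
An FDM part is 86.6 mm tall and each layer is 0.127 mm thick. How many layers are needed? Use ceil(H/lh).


Layers = ceil(86.6/0.127) = 682


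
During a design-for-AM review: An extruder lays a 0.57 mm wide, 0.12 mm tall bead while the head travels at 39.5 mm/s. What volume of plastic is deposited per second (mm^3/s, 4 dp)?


Rate = 0.57 * 0.12 * 39.5 = 2.7018 mm^3/s


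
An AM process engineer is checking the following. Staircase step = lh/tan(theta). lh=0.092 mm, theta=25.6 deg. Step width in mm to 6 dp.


step = 0.092 / tan(25.6) = 0.192019 mm


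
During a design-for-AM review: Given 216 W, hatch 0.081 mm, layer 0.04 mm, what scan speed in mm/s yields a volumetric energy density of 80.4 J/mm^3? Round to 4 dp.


v = 216 / (80.4*0.081*0.04) = 829.1874 mm/s


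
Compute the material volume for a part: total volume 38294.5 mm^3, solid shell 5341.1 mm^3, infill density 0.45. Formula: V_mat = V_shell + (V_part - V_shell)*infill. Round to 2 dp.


V_infill = (38294.5 - 5341.1) * 0.45 = 14829.03
V_total = 5341.1 + 14829.03 = 20170.13 mm^3


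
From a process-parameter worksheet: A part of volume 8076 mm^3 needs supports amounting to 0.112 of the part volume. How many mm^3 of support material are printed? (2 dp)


V_support = 8076 * 0.112 = 904.51 mm^3


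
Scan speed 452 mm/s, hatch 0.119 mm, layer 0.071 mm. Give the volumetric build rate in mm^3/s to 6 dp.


Rate = 452 * 0.119 * 0.071 = 3.818948 mm^3/s


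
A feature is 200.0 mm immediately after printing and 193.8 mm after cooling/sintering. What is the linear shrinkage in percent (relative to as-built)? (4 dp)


Shrinkage = ((200.0-193.8)/200.0)*100 = 3.1 %


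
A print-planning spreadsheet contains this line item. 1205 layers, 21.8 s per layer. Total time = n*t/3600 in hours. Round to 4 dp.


t = 1205 * 21.8 / 3600 = 7.2969 hrs


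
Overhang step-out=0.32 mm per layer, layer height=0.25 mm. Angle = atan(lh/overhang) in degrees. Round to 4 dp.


angle = atan(0.25/0.32) = 37.9987 degrees


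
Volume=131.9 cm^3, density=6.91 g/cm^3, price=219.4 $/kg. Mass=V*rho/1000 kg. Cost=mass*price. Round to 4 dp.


Mass = 131.9*6.91/1000 = 0.911429 kg
Cost = 0.911429 * 219.4 = 199.9675 $


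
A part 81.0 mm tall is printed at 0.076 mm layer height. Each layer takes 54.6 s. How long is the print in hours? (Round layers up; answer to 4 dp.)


Layers = ceil(81.0/0.076) = 1066
t = 1066 * 54.6 / 3600 = 16.1677 hrs


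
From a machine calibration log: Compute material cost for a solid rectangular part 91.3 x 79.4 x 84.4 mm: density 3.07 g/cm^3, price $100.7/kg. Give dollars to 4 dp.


V = 91.3 * 79.4 * 84.4 = 611834.168 mm^3 = 611.834168 cm^3
Mass = 611.834168 * 3.07 / 1000 = 1.8783309 kg
Cost = 1.8783309 * 100.7 = 189.1479 $


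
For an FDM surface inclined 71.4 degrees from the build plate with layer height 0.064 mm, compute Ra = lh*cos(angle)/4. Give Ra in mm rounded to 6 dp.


Ra = 0.064 * cos(71.4) / 4 = 0.005103 mm


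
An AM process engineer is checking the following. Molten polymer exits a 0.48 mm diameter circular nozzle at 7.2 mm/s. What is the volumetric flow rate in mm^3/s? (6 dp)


A = pi*(0.48/2)^2 = 0.18095574 mm^2
Q = 0.18095574 * 7.2 = 1.302881 mm^3/s


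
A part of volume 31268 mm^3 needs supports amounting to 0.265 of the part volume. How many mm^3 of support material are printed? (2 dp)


V_support = 31268 * 0.265 = 8286.02 mm^3


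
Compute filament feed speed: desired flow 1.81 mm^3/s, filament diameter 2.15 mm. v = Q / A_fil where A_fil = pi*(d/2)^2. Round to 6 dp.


A = pi*(2.15/2)^2 = 3.630503
v = 1.81 / 3.630503 = 0.498554 mm/s


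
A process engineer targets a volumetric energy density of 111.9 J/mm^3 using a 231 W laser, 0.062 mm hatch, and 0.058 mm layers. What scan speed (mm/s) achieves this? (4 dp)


v = 231 / (111.9*0.062*0.058) = 574.0665 mm/s


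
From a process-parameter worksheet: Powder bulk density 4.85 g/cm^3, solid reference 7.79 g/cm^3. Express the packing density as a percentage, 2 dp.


Packing = (4.85/7.79)*100 = 62.26 %


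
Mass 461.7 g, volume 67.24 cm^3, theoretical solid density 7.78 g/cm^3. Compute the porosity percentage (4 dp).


rho_part = 461.7 / 67.24 = 6.86644854 g/cm^3
Porosity = (1 - 6.86644854/7.78)*100 = 11.7423 %


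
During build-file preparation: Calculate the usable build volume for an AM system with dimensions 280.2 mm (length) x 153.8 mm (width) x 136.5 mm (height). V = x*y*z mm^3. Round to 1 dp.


V = 280.2 * 153.8 * 136.5 = 5882434.7 mm^3


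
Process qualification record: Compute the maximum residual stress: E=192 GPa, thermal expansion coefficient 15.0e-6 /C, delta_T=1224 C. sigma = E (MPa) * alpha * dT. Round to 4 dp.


sigma = 192*1000 * 15.0e-6 * 1224 = 3525.12 MPa


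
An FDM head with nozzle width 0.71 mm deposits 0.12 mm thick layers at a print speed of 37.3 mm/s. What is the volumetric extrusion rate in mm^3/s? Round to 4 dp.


Rate = 0.71 * 0.12 * 37.3 = 3.178 mm^3/s


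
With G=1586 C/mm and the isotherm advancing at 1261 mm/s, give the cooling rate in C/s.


CR = 1586 * 1261 = 1999946 C/s


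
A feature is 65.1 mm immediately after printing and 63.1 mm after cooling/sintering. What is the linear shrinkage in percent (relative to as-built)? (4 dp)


Shrinkage = ((65.1-63.1)/65.1)*100 = 3.0722 %


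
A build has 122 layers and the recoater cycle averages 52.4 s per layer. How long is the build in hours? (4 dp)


t = 122 * 52.4 / 3600 = 1.7758 hrs


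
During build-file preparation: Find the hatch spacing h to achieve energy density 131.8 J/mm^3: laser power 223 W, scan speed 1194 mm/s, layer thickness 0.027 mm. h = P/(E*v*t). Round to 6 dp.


h = 223 / (131.8*1194*0.027) = 0.052483 mm


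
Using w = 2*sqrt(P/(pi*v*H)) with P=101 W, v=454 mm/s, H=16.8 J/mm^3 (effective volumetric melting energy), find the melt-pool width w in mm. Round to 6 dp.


w = 2*sqrt(101/(pi*454*16.8)) = 0.129847 mm


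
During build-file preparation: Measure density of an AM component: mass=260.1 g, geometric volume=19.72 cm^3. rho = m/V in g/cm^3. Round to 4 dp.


rho = 260.1 / 19.72 = 13.1897 g/cm^3


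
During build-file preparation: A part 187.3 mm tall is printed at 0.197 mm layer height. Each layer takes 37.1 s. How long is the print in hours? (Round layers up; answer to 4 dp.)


Layers = ceil(187.3/0.197) = 951
t = 951 * 37.1 / 3600 = 9.8006 hrs


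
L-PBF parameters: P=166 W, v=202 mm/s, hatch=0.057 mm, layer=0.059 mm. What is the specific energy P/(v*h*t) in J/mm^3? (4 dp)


Build rate = 202 * 0.057 * 0.059 = 0.679326 mm^3/s
SE = 166 / 0.679326 = 244.3599 J/mm^3


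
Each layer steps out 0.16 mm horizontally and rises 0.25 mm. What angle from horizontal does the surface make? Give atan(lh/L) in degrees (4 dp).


angle = atan(0.25/0.16) = 57.3808 degrees


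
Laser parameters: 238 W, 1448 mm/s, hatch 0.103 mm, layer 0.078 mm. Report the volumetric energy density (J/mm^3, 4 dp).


E = 238 / (1448*0.103*0.078) = 20.4586 J/mm^3


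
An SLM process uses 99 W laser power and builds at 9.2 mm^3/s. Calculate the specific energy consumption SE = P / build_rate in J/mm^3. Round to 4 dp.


SE = 99 / 9.2 = 10.7609 J/mm^3


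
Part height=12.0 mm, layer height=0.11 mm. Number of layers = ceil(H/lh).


Layers = ceil(12.0/0.11) = 110


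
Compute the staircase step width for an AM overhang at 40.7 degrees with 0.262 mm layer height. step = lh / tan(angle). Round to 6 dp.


step = 0.262 / tan(40.7) = 0.304603 mm


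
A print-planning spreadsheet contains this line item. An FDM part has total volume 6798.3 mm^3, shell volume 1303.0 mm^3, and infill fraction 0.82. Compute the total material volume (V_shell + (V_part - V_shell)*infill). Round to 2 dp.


V_infill = (6798.3 - 1303.0) * 0.82 = 4506.15
V_total = 1303.0 + 4506.15 = 5809.15 mm^3


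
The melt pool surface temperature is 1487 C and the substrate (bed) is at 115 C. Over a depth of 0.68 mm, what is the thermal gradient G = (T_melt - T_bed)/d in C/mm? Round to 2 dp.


G = (1487-115)/0.68 = 2017.65 C/mm


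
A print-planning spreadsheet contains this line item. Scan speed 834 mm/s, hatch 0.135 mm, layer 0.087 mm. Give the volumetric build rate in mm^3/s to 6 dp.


Rate = 834 * 0.135 * 0.087 = 9.79533 mm^3/s


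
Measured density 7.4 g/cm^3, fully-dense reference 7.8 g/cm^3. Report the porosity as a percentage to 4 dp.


Porosity = (1-7.4/7.8)*100 = 5.1282 %


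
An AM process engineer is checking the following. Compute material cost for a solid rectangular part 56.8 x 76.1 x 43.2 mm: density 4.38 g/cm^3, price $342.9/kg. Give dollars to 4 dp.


V = 56.8 * 76.1 * 43.2 = 186731.136 mm^3 = 186.731136 cm^3
Mass = 186.731136 * 4.38 / 1000 = 0.81788238 kg
Cost = 0.81788238 * 342.9 = 280.4519 $


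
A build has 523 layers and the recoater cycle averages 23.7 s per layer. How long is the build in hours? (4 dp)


t = 523 * 23.7 / 3600 = 3.4431 hrs


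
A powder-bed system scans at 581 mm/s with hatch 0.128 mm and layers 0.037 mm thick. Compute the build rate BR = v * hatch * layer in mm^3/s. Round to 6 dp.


Rate = 581 * 0.128 * 0.037 = 2.751616 mm^3/s


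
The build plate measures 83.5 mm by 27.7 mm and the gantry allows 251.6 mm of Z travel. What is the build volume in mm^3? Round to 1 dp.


V = 83.5 * 27.7 * 251.6 = 581938.2 mm^3


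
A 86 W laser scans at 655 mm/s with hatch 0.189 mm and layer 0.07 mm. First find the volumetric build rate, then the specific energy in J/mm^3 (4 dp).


Build rate = 655 * 0.189 * 0.07 = 8.66565 mm^3/s
SE = 86 / 8.66565 = 9.9242 J/mm^3


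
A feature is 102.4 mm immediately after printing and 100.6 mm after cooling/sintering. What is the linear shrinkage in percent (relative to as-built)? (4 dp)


Shrinkage = ((102.4-100.6)/102.4)*100 = 1.7578 %


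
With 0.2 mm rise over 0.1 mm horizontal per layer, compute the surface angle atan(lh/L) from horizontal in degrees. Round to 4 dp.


angle = atan(0.2/0.1) = 63.4349 degrees


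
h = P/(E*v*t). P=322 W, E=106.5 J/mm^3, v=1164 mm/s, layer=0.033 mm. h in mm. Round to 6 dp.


h = 322 / (106.5*1164*0.033) = 0.078712 mm


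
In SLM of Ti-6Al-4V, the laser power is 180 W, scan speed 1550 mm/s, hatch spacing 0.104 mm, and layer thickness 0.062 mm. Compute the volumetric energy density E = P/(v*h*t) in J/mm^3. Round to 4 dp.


E = 180 / (1550*0.104*0.062) = 18.0101 J/mm^3


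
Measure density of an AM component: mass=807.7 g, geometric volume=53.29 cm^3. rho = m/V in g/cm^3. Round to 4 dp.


rho = 807.7 / 53.29 = 15.1567 g/cm^3


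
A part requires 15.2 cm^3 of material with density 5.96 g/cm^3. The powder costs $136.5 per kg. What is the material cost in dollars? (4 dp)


Mass = 15.2*5.96/1000 = 0.090592 kg
Cost = 0.090592 * 136.5 = 12.3658 $


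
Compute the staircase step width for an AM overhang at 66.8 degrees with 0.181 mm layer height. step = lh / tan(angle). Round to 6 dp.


step = 0.181 / tan(66.8) = 0.077577 mm


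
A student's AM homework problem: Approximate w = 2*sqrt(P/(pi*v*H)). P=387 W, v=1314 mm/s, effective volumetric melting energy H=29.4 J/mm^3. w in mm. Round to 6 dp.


w = 2*sqrt(387/(pi*1314*29.4)) = 0.112938 mm


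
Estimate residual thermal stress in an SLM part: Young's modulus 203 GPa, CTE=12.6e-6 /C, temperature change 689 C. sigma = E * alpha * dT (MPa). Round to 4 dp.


sigma = 203*1000 * 12.6e-6 * 689 = 1762.3242 MPa


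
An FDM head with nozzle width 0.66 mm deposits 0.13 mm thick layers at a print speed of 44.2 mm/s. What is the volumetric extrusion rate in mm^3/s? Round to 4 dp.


Rate = 0.66 * 0.13 * 44.2 = 3.7924 mm^3/s


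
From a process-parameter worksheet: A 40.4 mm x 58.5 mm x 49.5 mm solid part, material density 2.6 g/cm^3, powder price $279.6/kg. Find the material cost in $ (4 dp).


V = 40.4 * 58.5 * 49.5 = 116988.3 mm^3 = 116.9883 cm^3
Mass = 116.9883 * 2.6 / 1000 = 0.30416958 kg
Cost = 0.30416958 * 279.6 = 85.0458 $


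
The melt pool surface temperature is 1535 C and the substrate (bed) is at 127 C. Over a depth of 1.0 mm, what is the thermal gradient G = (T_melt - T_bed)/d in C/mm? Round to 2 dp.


G = (1535-127)/1.0 = 1408.0 C/mm


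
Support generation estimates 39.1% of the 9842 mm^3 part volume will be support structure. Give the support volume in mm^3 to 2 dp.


V_support = 9842 * 0.391 = 3848.22 mm^3


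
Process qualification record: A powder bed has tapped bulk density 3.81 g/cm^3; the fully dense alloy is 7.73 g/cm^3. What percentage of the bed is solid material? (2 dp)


Packing = (3.81/7.73)*100 = 49.29 %


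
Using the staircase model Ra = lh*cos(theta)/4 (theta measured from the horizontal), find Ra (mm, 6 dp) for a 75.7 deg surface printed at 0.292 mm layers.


Ra = 0.292 * cos(75.7) / 4 = 0.018031 mm


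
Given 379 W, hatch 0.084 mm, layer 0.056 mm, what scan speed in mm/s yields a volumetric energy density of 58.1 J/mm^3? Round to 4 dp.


v = 379 / (58.1*0.084*0.056) = 1386.7423 mm/s


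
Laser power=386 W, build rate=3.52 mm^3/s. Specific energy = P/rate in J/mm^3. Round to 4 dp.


SE = 386 / 3.52 = 109.6591 J/mm^3


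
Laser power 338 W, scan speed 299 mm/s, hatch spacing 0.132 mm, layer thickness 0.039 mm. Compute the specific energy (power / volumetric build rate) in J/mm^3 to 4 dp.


Build rate = 299 * 0.132 * 0.039 = 1.539252 mm^3/s
SE = 338 / 1.539252 = 219.5872 J/mm^3


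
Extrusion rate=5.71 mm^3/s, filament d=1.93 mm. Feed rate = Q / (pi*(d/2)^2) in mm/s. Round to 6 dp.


A = pi*(1.93/2)^2 = 2.92553
v = 5.71 / 2.92553 = 1.951783 mm/s


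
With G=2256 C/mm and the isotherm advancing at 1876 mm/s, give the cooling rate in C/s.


CR = 2256 * 1876 = 4232256 C/s


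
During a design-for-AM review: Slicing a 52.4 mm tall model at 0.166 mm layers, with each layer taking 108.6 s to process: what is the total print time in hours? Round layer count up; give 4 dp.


Layers = ceil(52.4/0.166) = 316
t = 316 * 108.6 / 3600 = 9.5327 hrs


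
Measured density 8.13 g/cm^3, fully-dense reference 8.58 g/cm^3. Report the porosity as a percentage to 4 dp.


Porosity = (1-8.13/8.58)*100 = 5.2448 %


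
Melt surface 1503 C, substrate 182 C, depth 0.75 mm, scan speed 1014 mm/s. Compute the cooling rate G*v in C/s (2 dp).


G = (1503-182)/0.75 = 1761.33333333 C/mm
CR = 1761.33333333 * 1014 = 1785992.0 C/s


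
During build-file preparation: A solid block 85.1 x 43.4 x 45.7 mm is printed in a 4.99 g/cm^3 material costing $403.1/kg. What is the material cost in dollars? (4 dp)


V = 85.1 * 43.4 * 45.7 = 168785.638 mm^3 = 168.785638 cm^3
Mass = 168.785638 * 4.99 / 1000 = 0.84224033 kg
Cost = 0.84224033 * 403.1 = 339.5071 $


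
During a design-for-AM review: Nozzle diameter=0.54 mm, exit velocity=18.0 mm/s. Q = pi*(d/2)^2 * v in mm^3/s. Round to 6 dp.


A = pi*(0.54/2)^2 = 0.2290221 mm^2
Q = 0.2290221 * 18.0 = 4.122398 mm^3/s


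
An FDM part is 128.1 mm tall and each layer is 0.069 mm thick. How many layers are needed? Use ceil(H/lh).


Layers = ceil(128.1/0.069) = 1857


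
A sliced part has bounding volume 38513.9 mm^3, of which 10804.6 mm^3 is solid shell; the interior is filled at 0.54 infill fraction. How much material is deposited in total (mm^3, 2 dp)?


V_infill = (38513.9 - 10804.6) * 0.54 = 14963.02
V_total = 10804.6 + 14963.02 = 25767.62 mm^3


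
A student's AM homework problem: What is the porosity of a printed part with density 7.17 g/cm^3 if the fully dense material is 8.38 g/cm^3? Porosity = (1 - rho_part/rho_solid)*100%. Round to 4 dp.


Porosity = (1-7.17/8.38)*100 = 14.4391 %


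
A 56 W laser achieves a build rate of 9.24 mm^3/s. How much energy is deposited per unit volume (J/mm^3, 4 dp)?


SE = 56 / 9.24 = 6.0606 J/mm^3


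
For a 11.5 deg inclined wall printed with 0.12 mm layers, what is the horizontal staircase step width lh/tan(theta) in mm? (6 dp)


step = 0.12 / tan(11.5) = 0.589819 mm


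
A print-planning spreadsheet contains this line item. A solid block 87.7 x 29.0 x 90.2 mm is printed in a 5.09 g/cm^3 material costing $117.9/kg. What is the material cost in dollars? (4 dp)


V = 87.7 * 29.0 * 90.2 = 229405.66 mm^3 = 229.40566 cm^3
Mass = 229.40566 * 5.09 / 1000 = 1.16767481 kg
Cost = 1.16767481 * 117.9 = 137.6689 $


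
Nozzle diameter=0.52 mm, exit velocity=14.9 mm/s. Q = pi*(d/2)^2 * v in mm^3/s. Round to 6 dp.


A = pi*(0.52/2)^2 = 0.21237166 mm^2
Q = 0.21237166 * 14.9 = 3.164338 mm^3/s


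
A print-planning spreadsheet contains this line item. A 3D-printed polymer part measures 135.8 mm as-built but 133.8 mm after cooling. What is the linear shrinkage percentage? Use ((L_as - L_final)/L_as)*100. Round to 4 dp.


Shrinkage = ((135.8-133.8)/135.8)*100 = 1.4728 %


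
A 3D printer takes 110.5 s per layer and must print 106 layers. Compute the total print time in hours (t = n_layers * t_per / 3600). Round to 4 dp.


t = 106 * 110.5 / 3600 = 3.2536 hrs


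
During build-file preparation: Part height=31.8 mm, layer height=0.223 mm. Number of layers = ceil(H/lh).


Layers = ceil(31.8/0.223) = 143


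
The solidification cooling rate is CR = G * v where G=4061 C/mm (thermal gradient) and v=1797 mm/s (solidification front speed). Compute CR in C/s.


CR = 4061 * 1797 = 7297617 C/s


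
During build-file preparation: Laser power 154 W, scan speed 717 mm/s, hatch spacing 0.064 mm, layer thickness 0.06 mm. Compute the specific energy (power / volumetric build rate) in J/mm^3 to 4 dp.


Build rate = 717 * 0.064 * 0.06 = 2.75328 mm^3/s
SE = 154 / 2.75328 = 55.9333 J/mm^3


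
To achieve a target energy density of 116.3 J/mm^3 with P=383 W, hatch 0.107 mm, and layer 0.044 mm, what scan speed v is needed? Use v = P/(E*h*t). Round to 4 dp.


v = 383 / (116.3*0.107*0.044) = 699.4918 mm/s


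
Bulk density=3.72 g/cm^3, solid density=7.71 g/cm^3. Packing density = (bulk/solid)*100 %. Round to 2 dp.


Packing = (3.72/7.71)*100 = 48.25 %


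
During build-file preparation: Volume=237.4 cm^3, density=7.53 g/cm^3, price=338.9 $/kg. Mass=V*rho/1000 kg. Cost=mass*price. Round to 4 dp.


Mass = 237.4*7.53/1000 = 1.787622 kg
Cost = 1.787622 * 338.9 = 605.8251 $


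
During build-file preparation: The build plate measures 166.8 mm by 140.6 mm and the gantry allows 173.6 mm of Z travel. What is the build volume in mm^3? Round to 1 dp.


V = 166.8 * 140.6 * 173.6 = 4071281.1 mm^3


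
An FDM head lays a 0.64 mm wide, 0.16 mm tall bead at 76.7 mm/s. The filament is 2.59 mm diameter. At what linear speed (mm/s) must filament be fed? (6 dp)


Q = 0.64 * 0.16 * 76.7 = 7.85408 mm^3/s
A_fil = pi*(2.59/2)^2 = 5.26852942 mm^2
v_feed = 7.85408 / 5.26852942 = 1.490754 mm/s


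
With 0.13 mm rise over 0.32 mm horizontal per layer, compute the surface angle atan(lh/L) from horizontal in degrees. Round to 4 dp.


angle = atan(0.13/0.32) = 22.1094 degrees


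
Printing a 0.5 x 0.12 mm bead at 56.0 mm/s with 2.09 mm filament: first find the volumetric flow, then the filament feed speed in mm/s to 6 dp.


Q = 0.5 * 0.12 * 56.0 = 3.36 mm^3/s
A_fil = pi*(2.09/2)^2 = 3.43069772 mm^2
v_feed = 3.36 / 3.43069772 = 0.979393 mm/s


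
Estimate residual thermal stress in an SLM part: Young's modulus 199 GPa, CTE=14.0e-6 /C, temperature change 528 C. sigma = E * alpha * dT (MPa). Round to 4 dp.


sigma = 199*1000 * 14.0e-6 * 528 = 1471.008 MPa


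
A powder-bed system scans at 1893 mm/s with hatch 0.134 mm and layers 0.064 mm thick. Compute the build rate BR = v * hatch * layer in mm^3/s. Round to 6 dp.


Rate = 1893 * 0.134 * 0.064 = 16.234368 mm^3/s


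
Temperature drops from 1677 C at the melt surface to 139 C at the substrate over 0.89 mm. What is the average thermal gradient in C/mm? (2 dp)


G = (1677-139)/0.89 = 1728.09 C/mm


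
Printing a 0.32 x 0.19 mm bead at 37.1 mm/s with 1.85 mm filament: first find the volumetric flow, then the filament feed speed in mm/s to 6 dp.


Q = 0.32 * 0.19 * 37.1 = 2.25568 mm^3/s
A_fil = pi*(1.85/2)^2 = 2.68802521 mm^2
v_feed = 2.25568 / 2.68802521 = 0.839159 mm/s


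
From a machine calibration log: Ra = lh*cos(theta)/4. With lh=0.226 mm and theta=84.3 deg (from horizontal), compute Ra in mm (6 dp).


Ra = 0.226 * cos(84.3) / 4 = 0.005612 mm


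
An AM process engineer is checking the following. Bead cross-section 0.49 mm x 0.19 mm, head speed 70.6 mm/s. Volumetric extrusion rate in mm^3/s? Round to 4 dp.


Rate = 0.49 * 0.19 * 70.6 = 6.5729 mm^3/s


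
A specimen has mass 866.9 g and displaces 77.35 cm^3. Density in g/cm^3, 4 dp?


rho = 866.9 / 77.35 = 11.2075 g/cm^3


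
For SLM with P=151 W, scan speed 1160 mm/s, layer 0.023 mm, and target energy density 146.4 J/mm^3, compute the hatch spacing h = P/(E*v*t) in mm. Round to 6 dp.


h = 151 / (146.4*1160*0.023) = 0.038659 mm


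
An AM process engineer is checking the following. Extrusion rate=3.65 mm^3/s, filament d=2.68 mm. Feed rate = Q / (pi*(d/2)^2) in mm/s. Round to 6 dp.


A = pi*(2.68/2)^2 = 5.641044
v = 3.65 / 5.641044 = 0.647043 mm/s


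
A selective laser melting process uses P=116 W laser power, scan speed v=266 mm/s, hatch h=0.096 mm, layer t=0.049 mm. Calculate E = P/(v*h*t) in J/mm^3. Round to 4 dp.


E = 116 / (266*0.096*0.049) = 92.7063 J/mm^3


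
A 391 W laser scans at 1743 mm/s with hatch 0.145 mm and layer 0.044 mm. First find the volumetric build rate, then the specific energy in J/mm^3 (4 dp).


Build rate = 1743 * 0.145 * 0.044 = 11.12034 mm^3/s
SE = 391 / 11.12034 = 35.1608 J/mm^3


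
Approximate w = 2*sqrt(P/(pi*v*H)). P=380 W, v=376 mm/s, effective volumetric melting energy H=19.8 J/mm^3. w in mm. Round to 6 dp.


w = 2*sqrt(380/(pi*376*19.8)) = 0.25493 mm


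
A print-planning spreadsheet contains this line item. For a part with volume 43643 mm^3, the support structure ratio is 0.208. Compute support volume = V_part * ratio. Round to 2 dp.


V_support = 43643 * 0.208 = 9077.74 mm^3


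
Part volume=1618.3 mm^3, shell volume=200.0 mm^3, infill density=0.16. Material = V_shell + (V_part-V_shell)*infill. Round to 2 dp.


V_infill = (1618.3 - 200.0) * 0.16 = 226.93
V_total = 200.0 + 226.93 = 426.93 mm^3


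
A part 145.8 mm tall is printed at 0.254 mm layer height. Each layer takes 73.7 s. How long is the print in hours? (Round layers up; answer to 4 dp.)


Layers = ceil(145.8/0.254) = 575
t = 575 * 73.7 / 3600 = 11.7715 hrs


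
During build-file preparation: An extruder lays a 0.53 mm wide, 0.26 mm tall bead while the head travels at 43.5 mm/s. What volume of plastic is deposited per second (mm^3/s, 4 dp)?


Rate = 0.53 * 0.26 * 43.5 = 5.9943 mm^3/s


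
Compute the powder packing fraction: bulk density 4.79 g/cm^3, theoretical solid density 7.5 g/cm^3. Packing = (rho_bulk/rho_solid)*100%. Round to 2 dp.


Packing = (4.79/7.5)*100 = 63.87 %


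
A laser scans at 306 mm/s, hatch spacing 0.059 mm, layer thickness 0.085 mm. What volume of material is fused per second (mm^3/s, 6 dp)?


Rate = 306 * 0.059 * 0.085 = 1.53459 mm^3/s


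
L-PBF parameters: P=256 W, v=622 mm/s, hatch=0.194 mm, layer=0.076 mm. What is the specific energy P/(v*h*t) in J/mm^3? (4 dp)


Build rate = 622 * 0.194 * 0.076 = 9.170768 mm^3/s
SE = 256 / 9.170768 = 27.9148 J/mm^3


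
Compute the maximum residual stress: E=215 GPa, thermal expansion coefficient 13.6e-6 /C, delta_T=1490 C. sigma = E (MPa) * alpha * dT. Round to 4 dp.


sigma = 215*1000 * 13.6e-6 * 1490 = 4356.76 MPa


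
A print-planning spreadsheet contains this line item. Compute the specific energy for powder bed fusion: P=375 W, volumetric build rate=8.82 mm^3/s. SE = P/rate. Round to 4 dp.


SE = 375 / 8.82 = 42.517 J/mm^3


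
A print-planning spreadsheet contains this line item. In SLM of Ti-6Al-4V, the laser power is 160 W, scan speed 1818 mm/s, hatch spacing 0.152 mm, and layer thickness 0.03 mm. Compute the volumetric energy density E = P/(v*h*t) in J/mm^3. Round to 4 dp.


E = 160 / (1818*0.152*0.03) = 19.3002 J/mm^3


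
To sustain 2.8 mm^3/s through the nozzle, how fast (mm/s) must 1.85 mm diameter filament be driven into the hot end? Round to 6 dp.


A = pi*(1.85/2)^2 = 2.688025
v = 2.8 / 2.688025 = 1.041657 mm/s


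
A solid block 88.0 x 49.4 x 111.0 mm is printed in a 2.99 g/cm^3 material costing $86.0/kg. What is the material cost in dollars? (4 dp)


V = 88.0 * 49.4 * 111.0 = 482539.2 mm^3 = 482.5392 cm^3
Mass = 482.5392 * 2.99 / 1000 = 1.44279221 kg
Cost = 1.44279221 * 86.0 = 124.0801 $
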